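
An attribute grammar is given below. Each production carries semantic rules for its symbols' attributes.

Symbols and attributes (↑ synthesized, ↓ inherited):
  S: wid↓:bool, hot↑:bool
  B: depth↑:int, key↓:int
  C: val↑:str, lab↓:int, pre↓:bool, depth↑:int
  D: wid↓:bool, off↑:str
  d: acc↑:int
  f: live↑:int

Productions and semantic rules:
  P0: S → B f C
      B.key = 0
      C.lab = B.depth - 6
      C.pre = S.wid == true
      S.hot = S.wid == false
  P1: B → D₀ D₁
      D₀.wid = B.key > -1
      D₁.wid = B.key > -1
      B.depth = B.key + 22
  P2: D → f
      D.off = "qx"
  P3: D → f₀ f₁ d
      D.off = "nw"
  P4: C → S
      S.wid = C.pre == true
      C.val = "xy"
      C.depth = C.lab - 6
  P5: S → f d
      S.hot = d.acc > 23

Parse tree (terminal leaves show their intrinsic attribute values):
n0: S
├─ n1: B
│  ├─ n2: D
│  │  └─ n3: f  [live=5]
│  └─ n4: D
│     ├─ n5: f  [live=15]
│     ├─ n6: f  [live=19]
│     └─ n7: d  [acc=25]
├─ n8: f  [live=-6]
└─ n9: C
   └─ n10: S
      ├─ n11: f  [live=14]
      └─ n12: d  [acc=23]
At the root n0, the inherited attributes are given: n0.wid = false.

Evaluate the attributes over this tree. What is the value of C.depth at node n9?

10

1. n0.wid = false  [given at root]
2. n1.key = 0  [0]
3. n2.wid = true  [B.key > -1]
4. n3.live = 5  [terminal]
5. n2.off = "qx"  ["qx"]
6. n4.wid = true  [B.key > -1]
7. n5.live = 15  [terminal]
8. n6.live = 19  [terminal]
9. n7.acc = 25  [terminal]
10. n4.off = "nw"  ["nw"]
11. n1.depth = 22  [B.key + 22]
12. n8.live = -6  [terminal]
13. n9.lab = 16  [B.depth - 6]
14. n9.pre = false  [S.wid == true]
15. n10.wid = false  [C.pre == true]
16. n11.live = 14  [terminal]
17. n12.acc = 23  [terminal]
18. n10.hot = false  [d.acc > 23]
19. n9.val = "xy"  ["xy"]
20. n9.depth = 10  [C.lab - 6]
21. n0.hot = true  [S.wid == false]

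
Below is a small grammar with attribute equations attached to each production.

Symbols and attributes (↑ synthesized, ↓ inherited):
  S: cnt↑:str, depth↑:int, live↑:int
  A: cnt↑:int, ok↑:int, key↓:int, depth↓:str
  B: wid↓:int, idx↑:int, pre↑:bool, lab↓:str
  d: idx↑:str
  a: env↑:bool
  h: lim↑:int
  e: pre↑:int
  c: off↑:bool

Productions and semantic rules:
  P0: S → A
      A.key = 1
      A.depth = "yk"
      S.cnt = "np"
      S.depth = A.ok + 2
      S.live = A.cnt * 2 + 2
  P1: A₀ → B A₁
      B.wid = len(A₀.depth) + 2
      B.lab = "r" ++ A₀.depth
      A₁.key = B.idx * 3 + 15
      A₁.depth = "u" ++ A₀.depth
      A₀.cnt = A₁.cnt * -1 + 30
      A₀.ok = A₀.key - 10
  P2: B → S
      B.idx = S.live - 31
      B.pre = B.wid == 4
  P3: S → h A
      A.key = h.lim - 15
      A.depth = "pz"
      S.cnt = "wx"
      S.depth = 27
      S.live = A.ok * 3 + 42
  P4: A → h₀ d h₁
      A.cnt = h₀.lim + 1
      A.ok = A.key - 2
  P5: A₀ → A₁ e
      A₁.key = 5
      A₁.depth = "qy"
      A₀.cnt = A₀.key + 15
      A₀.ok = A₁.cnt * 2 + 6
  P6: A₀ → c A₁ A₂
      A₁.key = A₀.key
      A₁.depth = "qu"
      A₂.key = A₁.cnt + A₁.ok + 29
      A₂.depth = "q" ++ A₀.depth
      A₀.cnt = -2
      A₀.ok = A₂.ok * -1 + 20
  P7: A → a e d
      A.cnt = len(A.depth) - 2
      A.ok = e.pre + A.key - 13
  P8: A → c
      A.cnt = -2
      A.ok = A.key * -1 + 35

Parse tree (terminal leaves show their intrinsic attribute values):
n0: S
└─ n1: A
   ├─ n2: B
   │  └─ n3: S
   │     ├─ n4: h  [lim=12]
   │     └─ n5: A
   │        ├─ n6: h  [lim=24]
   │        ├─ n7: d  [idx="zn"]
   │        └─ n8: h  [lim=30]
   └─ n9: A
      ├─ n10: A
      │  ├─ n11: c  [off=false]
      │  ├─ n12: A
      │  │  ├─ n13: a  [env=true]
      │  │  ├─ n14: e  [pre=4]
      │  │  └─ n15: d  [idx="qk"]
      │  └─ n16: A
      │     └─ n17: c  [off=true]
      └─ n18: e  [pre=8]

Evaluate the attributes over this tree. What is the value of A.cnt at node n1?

1. n1.key = 1  [1]
2. n1.depth = "yk"  ["yk"]
3. n2.wid = 4  [len(A₀.depth) + 2]
4. n2.lab = "ryk"  ["r" ++ A₀.depth]
5. n4.lim = 12  [terminal]
6. n5.key = -3  [h.lim - 15]
7. n5.depth = "pz"  ["pz"]
8. n6.lim = 24  [terminal]
9. n7.idx = "zn"  [terminal]
10. n8.lim = 30  [terminal]
11. n5.cnt = 25  [h₀.lim + 1]
12. n5.ok = -5  [A.key - 2]
13. n3.cnt = "wx"  ["wx"]
14. n3.depth = 27  [27]
15. n3.live = 27  [A.ok * 3 + 42]
16. n2.idx = -4  [S.live - 31]
17. n2.pre = true  [B.wid == 4]
18. n9.key = 3  [B.idx * 3 + 15]
19. n9.depth = "uyk"  ["u" ++ A₀.depth]
20. n10.key = 5  [5]
21. n10.depth = "qy"  ["qy"]
22. n11.off = false  [terminal]
23. n12.key = 5  [A₀.key]
24. n12.depth = "qu"  ["qu"]
25. n13.env = true  [terminal]
26. n14.pre = 4  [terminal]
27. n15.idx = "qk"  [terminal]
28. n12.cnt = 0  [len(A.depth) - 2]
29. n12.ok = -4  [e.pre + A.key - 13]
30. n16.key = 25  [A₁.cnt + A₁.ok + 29]
31. n16.depth = "qqy"  ["q" ++ A₀.depth]
32. n17.off = true  [terminal]
33. n16.cnt = -2  [-2]
34. n16.ok = 10  [A.key * -1 + 35]
35. n10.cnt = -2  [-2]
36. n10.ok = 10  [A₂.ok * -1 + 20]
37. n18.pre = 8  [terminal]
38. n9.cnt = 18  [A₀.key + 15]
39. n9.ok = 2  [A₁.cnt * 2 + 6]
40. n1.cnt = 12  [A₁.cnt * -1 + 30]
41. n1.ok = -9  [A₀.key - 10]
42. n0.cnt = "np"  ["np"]
43. n0.depth = -7  [A.ok + 2]
44. n0.live = 26  [A.cnt * 2 + 2]

12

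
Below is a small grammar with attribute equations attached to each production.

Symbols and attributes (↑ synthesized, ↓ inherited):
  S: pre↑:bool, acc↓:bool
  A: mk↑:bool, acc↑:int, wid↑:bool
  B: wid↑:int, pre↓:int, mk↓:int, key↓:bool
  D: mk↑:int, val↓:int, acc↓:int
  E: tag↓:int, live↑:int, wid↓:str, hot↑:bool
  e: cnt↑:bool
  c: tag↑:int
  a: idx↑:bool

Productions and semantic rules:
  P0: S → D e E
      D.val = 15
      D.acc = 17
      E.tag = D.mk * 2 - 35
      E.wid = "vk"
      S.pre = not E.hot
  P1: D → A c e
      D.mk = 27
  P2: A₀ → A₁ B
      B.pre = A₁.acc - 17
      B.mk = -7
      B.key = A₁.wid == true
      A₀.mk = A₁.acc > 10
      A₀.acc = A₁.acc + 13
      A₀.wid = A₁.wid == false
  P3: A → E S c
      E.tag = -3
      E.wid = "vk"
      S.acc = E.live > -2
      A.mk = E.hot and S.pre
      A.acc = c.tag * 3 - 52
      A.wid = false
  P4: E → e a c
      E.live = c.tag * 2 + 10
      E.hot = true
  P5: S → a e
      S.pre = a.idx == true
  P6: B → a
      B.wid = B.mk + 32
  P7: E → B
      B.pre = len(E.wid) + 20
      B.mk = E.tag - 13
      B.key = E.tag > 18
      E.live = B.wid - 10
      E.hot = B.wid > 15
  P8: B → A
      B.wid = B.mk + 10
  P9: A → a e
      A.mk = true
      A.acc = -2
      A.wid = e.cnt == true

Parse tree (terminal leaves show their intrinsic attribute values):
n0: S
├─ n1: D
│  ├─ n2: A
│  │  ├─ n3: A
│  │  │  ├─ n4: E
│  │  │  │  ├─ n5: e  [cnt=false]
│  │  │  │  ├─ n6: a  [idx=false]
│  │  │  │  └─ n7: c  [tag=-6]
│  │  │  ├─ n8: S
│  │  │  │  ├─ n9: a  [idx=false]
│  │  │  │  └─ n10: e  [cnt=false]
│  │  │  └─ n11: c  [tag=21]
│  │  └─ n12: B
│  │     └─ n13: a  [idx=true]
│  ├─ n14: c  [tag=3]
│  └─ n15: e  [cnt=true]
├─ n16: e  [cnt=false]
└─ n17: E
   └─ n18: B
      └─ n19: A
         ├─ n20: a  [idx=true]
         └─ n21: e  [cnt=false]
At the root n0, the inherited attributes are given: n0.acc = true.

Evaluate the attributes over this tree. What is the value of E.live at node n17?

6

1. n0.acc = true  [given at root]
2. n1.val = 15  [15]
3. n1.acc = 17  [17]
4. n4.tag = -3  [-3]
5. n4.wid = "vk"  ["vk"]
6. n5.cnt = false  [terminal]
7. n6.idx = false  [terminal]
8. n7.tag = -6  [terminal]
9. n4.live = -2  [c.tag * 2 + 10]
10. n4.hot = true  [true]
11. n8.acc = false  [E.live > -2]
12. n9.idx = false  [terminal]
13. n10.cnt = false  [terminal]
14. n8.pre = false  [a.idx == true]
15. n11.tag = 21  [terminal]
16. n3.mk = false  [E.hot and S.pre]
17. n3.acc = 11  [c.tag * 3 - 52]
18. n3.wid = false  [false]
19. n12.pre = -6  [A₁.acc - 17]
20. n12.mk = -7  [-7]
21. n12.key = false  [A₁.wid == true]
22. n13.idx = true  [terminal]
23. n12.wid = 25  [B.mk + 32]
24. n2.mk = true  [A₁.acc > 10]
25. n2.acc = 24  [A₁.acc + 13]
26. n2.wid = true  [A₁.wid == false]
27. n14.tag = 3  [terminal]
28. n15.cnt = true  [terminal]
29. n1.mk = 27  [27]
30. n16.cnt = false  [terminal]
31. n17.tag = 19  [D.mk * 2 - 35]
32. n17.wid = "vk"  ["vk"]
33. n18.pre = 22  [len(E.wid) + 20]
34. n18.mk = 6  [E.tag - 13]
35. n18.key = true  [E.tag > 18]
36. n20.idx = true  [terminal]
37. n21.cnt = false  [terminal]
38. n19.mk = true  [true]
39. n19.acc = -2  [-2]
40. n19.wid = false  [e.cnt == true]
41. n18.wid = 16  [B.mk + 10]
42. n17.live = 6  [B.wid - 10]
43. n17.hot = true  [B.wid > 15]
44. n0.pre = false  [not E.hot]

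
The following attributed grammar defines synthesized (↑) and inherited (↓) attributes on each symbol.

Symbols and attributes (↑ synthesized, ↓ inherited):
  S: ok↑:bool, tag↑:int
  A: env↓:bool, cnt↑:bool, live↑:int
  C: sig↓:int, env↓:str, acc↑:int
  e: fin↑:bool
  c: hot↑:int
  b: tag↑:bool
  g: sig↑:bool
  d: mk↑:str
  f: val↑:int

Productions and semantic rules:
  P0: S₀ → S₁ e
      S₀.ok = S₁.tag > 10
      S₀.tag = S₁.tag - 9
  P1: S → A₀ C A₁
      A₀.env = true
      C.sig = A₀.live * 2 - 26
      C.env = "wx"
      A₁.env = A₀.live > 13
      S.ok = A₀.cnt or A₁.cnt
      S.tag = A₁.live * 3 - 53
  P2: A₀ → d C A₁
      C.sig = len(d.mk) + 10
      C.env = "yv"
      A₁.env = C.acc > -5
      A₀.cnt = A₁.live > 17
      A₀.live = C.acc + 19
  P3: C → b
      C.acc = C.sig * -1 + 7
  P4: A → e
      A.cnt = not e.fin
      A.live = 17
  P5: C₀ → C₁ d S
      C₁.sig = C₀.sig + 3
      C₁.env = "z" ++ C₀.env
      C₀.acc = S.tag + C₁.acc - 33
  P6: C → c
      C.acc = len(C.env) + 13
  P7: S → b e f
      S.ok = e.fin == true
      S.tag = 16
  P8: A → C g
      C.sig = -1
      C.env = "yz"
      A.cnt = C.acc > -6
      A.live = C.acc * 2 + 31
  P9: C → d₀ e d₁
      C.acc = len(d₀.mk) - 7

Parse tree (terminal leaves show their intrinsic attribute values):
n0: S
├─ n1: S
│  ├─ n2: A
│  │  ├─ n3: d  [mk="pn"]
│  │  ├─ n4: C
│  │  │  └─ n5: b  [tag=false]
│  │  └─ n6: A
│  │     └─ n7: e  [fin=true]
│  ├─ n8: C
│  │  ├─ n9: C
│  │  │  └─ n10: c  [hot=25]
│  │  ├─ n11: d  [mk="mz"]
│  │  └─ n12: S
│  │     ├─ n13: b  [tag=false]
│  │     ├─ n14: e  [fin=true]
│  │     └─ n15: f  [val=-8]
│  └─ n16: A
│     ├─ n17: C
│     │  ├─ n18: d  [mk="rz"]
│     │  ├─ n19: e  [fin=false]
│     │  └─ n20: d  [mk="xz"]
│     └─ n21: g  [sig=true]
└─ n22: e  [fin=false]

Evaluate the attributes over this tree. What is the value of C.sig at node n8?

2

1. n2.env = true  [true]
2. n3.mk = "pn"  [terminal]
3. n4.sig = 12  [len(d.mk) + 10]
4. n4.env = "yv"  ["yv"]
5. n5.tag = false  [terminal]
6. n4.acc = -5  [C.sig * -1 + 7]
7. n6.env = false  [C.acc > -5]
8. n7.fin = true  [terminal]
9. n6.cnt = false  [not e.fin]
10. n6.live = 17  [17]
11. n2.cnt = false  [A₁.live > 17]
12. n2.live = 14  [C.acc + 19]
13. n8.sig = 2  [A₀.live * 2 - 26]
14. n8.env = "wx"  ["wx"]
15. n9.sig = 5  [C₀.sig + 3]
16. n9.env = "zwx"  ["z" ++ C₀.env]
17. n10.hot = 25  [terminal]
18. n9.acc = 16  [len(C.env) + 13]
19. n11.mk = "mz"  [terminal]
20. n13.tag = false  [terminal]
21. n14.fin = true  [terminal]
22. n15.val = -8  [terminal]
23. n12.ok = true  [e.fin == true]
24. n12.tag = 16  [16]
25. n8.acc = -1  [S.tag + C₁.acc - 33]
26. n16.env = true  [A₀.live > 13]
27. n17.sig = -1  [-1]
28. n17.env = "yz"  ["yz"]
29. n18.mk = "rz"  [terminal]
30. n19.fin = false  [terminal]
31. n20.mk = "xz"  [terminal]
32. n17.acc = -5  [len(d₀.mk) - 7]
33. n21.sig = true  [terminal]
34. n16.cnt = true  [C.acc > -6]
35. n16.live = 21  [C.acc * 2 + 31]
36. n1.ok = true  [A₀.cnt or A₁.cnt]
37. n1.tag = 10  [A₁.live * 3 - 53]
38. n22.fin = false  [terminal]
39. n0.ok = false  [S₁.tag > 10]
40. n0.tag = 1  [S₁.tag - 9]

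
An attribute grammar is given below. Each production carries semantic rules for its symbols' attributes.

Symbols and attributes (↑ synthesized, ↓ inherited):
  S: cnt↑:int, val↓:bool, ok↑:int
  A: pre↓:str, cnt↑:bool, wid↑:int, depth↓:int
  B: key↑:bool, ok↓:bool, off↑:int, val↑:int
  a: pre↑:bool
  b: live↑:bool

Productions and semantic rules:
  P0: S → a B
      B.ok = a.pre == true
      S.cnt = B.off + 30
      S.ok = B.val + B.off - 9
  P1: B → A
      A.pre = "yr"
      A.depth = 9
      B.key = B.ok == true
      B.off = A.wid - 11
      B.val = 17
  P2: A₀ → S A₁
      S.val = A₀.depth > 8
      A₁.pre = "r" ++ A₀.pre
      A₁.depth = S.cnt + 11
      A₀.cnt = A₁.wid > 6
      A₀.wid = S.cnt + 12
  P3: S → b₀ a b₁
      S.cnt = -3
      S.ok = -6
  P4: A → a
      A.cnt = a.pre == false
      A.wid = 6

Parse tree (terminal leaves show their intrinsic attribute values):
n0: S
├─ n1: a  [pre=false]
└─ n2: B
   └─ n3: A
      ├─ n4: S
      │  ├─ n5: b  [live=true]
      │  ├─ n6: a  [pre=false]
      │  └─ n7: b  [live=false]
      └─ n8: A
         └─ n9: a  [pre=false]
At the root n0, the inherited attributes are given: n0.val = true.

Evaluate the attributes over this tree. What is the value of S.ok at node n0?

6

1. n0.val = true  [given at root]
2. n1.pre = false  [terminal]
3. n2.ok = false  [a.pre == true]
4. n3.pre = "yr"  ["yr"]
5. n3.depth = 9  [9]
6. n4.val = true  [A₀.depth > 8]
7. n5.live = true  [terminal]
8. n6.pre = false  [terminal]
9. n7.live = false  [terminal]
10. n4.cnt = -3  [-3]
11. n4.ok = -6  [-6]
12. n8.pre = "ryr"  ["r" ++ A₀.pre]
13. n8.depth = 8  [S.cnt + 11]
14. n9.pre = false  [terminal]
15. n8.cnt = true  [a.pre == false]
16. n8.wid = 6  [6]
17. n3.cnt = false  [A₁.wid > 6]
18. n3.wid = 9  [S.cnt + 12]
19. n2.key = false  [B.ok == true]
20. n2.off = -2  [A.wid - 11]
21. n2.val = 17  [17]
22. n0.cnt = 28  [B.off + 30]
23. n0.ok = 6  [B.val + B.off - 9]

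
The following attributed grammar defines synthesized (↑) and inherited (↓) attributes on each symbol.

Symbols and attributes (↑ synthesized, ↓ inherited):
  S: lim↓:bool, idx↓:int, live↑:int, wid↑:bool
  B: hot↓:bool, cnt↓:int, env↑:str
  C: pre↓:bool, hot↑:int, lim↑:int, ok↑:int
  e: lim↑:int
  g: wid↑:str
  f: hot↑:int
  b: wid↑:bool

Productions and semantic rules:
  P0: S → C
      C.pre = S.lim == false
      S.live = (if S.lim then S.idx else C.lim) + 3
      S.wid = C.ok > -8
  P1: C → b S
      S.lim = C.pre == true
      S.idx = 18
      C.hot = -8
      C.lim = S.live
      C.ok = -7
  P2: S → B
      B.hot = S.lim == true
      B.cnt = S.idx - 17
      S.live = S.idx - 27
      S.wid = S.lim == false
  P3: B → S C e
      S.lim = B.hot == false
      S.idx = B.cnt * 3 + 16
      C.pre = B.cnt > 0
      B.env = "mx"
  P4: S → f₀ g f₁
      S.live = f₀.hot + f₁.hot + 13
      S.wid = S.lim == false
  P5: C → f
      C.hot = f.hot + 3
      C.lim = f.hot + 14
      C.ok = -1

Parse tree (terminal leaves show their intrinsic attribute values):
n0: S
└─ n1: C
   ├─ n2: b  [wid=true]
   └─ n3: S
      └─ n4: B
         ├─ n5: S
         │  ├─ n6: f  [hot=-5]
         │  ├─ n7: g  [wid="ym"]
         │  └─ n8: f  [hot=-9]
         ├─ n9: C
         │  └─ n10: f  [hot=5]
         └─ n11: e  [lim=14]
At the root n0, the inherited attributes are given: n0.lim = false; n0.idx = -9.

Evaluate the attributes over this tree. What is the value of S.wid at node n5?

true

1. n0.lim = false  [given at root]
2. n0.idx = -9  [given at root]
3. n1.pre = true  [S.lim == false]
4. n2.wid = true  [terminal]
5. n3.lim = true  [C.pre == true]
6. n3.idx = 18  [18]
7. n4.hot = true  [S.lim == true]
8. n4.cnt = 1  [S.idx - 17]
9. n5.lim = false  [B.hot == false]
10. n5.idx = 19  [B.cnt * 3 + 16]
11. n6.hot = -5  [terminal]
12. n7.wid = "ym"  [terminal]
13. n8.hot = -9  [terminal]
14. n5.live = -1  [f₀.hot + f₁.hot + 13]
15. n5.wid = true  [S.lim == false]
16. n9.pre = true  [B.cnt > 0]
17. n10.hot = 5  [terminal]
18. n9.hot = 8  [f.hot + 3]
19. n9.lim = 19  [f.hot + 14]
20. n9.ok = -1  [-1]
21. n11.lim = 14  [terminal]
22. n4.env = "mx"  ["mx"]
23. n3.live = -9  [S.idx - 27]
24. n3.wid = false  [S.lim == false]
25. n1.hot = -8  [-8]
26. n1.lim = -9  [S.live]
27. n1.ok = -7  [-7]
28. n0.live = -6  [(if S.lim then S.idx else C.lim) + 3]
29. n0.wid = true  [C.ok > -8]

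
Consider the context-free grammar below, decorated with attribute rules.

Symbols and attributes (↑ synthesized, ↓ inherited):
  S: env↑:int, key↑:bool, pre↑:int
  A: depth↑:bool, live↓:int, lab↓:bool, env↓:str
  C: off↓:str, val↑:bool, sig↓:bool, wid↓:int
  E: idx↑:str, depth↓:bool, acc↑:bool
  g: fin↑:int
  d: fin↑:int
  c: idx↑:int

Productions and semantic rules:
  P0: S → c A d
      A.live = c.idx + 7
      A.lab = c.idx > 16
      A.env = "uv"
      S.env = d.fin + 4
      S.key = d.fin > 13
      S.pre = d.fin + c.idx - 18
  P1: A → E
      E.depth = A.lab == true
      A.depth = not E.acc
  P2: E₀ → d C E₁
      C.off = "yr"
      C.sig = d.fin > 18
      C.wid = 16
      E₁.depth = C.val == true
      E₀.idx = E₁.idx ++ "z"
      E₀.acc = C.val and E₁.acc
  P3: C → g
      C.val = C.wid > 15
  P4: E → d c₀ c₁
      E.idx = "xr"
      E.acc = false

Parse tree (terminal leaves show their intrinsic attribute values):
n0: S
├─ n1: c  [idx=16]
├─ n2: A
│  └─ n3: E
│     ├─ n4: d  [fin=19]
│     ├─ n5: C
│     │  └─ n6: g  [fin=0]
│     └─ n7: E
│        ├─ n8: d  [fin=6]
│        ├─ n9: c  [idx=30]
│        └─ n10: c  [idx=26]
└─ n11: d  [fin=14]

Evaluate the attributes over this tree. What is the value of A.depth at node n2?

1. n1.idx = 16  [terminal]
2. n2.live = 23  [c.idx + 7]
3. n2.lab = false  [c.idx > 16]
4. n2.env = "uv"  ["uv"]
5. n3.depth = false  [A.lab == true]
6. n4.fin = 19  [terminal]
7. n5.off = "yr"  ["yr"]
8. n5.sig = true  [d.fin > 18]
9. n5.wid = 16  [16]
10. n6.fin = 0  [terminal]
11. n5.val = true  [C.wid > 15]
12. n7.depth = true  [C.val == true]
13. n8.fin = 6  [terminal]
14. n9.idx = 30  [terminal]
15. n10.idx = 26  [terminal]
16. n7.idx = "xr"  ["xr"]
17. n7.acc = false  [false]
18. n3.idx = "xrz"  [E₁.idx ++ "z"]
19. n3.acc = false  [C.val and E₁.acc]
20. n2.depth = true  [not E.acc]
21. n11.fin = 14  [terminal]
22. n0.env = 18  [d.fin + 4]
23. n0.key = true  [d.fin > 13]
24. n0.pre = 12  [d.fin + c.idx - 18]

true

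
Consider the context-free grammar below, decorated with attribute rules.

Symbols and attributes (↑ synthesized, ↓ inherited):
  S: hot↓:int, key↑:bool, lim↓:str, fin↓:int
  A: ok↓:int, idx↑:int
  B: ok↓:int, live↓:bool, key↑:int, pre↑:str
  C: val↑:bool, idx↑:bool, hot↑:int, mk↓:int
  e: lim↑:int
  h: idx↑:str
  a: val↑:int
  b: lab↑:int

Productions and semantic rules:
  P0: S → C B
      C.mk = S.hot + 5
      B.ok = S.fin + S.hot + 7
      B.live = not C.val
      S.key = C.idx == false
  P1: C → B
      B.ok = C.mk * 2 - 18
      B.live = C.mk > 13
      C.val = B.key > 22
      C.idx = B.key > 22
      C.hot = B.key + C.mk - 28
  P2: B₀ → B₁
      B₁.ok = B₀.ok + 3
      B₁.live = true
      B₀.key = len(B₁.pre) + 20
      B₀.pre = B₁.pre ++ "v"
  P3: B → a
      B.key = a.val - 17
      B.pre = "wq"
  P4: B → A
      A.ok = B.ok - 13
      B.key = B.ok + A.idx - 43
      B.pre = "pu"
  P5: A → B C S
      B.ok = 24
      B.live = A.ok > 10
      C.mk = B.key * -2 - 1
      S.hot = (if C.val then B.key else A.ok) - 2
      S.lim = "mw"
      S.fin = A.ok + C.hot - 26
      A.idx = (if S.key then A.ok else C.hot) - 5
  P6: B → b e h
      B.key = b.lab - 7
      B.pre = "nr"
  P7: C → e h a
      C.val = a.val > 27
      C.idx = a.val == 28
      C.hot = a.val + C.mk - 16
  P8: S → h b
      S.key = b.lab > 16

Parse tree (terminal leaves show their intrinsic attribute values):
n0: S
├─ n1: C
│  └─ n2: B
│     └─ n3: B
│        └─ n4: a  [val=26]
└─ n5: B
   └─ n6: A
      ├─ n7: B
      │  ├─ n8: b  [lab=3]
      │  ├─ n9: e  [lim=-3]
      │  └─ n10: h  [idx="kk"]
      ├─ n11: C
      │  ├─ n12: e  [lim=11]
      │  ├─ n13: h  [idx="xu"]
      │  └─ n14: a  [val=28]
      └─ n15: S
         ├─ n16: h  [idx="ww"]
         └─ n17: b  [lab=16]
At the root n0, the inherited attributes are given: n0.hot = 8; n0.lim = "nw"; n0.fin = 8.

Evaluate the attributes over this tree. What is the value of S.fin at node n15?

3

1. n0.hot = 8  [given at root]
2. n0.lim = "nw"  [given at root]
3. n0.fin = 8  [given at root]
4. n1.mk = 13  [S.hot + 5]
5. n2.ok = 8  [C.mk * 2 - 18]
6. n2.live = false  [C.mk > 13]
7. n3.ok = 11  [B₀.ok + 3]
8. n3.live = true  [true]
9. n4.val = 26  [terminal]
10. n3.key = 9  [a.val - 17]
11. n3.pre = "wq"  ["wq"]
12. n2.key = 22  [len(B₁.pre) + 20]
13. n2.pre = "wqv"  [B₁.pre ++ "v"]
14. n1.val = false  [B.key > 22]
15. n1.idx = false  [B.key > 22]
16. n1.hot = 7  [B.key + C.mk - 28]
17. n5.ok = 23  [S.fin + S.hot + 7]
18. n5.live = true  [not C.val]
19. n6.ok = 10  [B.ok - 13]
20. n7.ok = 24  [24]
21. n7.live = false  [A.ok > 10]
22. n8.lab = 3  [terminal]
23. n9.lim = -3  [terminal]
24. n10.idx = "kk"  [terminal]
25. n7.key = -4  [b.lab - 7]
26. n7.pre = "nr"  ["nr"]
27. n11.mk = 7  [B.key * -2 - 1]
28. n12.lim = 11  [terminal]
29. n13.idx = "xu"  [terminal]
30. n14.val = 28  [terminal]
31. n11.val = true  [a.val > 27]
32. n11.idx = true  [a.val == 28]
33. n11.hot = 19  [a.val + C.mk - 16]
34. n15.hot = -6  [(if C.val then B.key else A.ok) - 2]
35. n15.lim = "mw"  ["mw"]
36. n15.fin = 3  [A.ok + C.hot - 26]
37. n16.idx = "ww"  [terminal]
38. n17.lab = 16  [terminal]
39. n15.key = false  [b.lab > 16]
40. n6.idx = 14  [(if S.key then A.ok else C.hot) - 5]
41. n5.key = -6  [B.ok + A.idx - 43]
42. n5.pre = "pu"  ["pu"]
43. n0.key = true  [C.idx == false]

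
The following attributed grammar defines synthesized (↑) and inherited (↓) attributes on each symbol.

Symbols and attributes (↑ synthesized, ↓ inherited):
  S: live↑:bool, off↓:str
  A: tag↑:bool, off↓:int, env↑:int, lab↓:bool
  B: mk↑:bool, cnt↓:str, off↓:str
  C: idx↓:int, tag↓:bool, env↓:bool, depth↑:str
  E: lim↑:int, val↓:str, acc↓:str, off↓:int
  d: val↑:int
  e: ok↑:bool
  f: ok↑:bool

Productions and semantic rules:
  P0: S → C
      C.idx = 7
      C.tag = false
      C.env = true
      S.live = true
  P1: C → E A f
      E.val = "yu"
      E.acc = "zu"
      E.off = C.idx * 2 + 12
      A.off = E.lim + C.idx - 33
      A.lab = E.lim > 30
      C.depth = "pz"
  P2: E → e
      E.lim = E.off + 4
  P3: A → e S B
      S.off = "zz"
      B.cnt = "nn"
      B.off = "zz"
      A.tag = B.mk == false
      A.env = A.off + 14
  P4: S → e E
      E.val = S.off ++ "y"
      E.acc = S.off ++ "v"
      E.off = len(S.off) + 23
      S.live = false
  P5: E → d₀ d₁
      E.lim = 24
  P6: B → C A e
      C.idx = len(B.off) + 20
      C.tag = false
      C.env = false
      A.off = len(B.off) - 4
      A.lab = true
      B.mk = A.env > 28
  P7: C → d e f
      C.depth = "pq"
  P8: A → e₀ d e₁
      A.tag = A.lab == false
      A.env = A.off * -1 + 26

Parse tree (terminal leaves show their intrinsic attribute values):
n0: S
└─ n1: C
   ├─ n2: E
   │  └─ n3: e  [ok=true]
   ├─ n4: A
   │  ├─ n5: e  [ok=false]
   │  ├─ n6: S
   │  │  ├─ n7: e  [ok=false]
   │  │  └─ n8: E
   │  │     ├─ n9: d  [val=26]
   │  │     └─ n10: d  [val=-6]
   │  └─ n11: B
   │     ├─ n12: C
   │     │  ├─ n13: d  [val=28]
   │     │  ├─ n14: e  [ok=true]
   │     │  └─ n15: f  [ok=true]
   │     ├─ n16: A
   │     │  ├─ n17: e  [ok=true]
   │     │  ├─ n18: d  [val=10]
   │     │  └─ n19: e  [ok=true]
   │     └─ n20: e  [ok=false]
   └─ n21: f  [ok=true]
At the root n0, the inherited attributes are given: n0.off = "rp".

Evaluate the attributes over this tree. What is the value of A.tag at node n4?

true

1. n0.off = "rp"  [given at root]
2. n1.idx = 7  [7]
3. n1.tag = false  [false]
4. n1.env = true  [true]
5. n2.val = "yu"  ["yu"]
6. n2.acc = "zu"  ["zu"]
7. n2.off = 26  [C.idx * 2 + 12]
8. n3.ok = true  [terminal]
9. n2.lim = 30  [E.off + 4]
10. n4.off = 4  [E.lim + C.idx - 33]
11. n4.lab = false  [E.lim > 30]
12. n5.ok = false  [terminal]
13. n6.off = "zz"  ["zz"]
14. n7.ok = false  [terminal]
15. n8.val = "zzy"  [S.off ++ "y"]
16. n8.acc = "zzv"  [S.off ++ "v"]
17. n8.off = 25  [len(S.off) + 23]
18. n9.val = 26  [terminal]
19. n10.val = -6  [terminal]
20. n8.lim = 24  [24]
21. n6.live = false  [false]
22. n11.cnt = "nn"  ["nn"]
23. n11.off = "zz"  ["zz"]
24. n12.idx = 22  [len(B.off) + 20]
25. n12.tag = false  [false]
26. n12.env = false  [false]
27. n13.val = 28  [terminal]
28. n14.ok = true  [terminal]
29. n15.ok = true  [terminal]
30. n12.depth = "pq"  ["pq"]
31. n16.off = -2  [len(B.off) - 4]
32. n16.lab = true  [true]
33. n17.ok = true  [terminal]
34. n18.val = 10  [terminal]
35. n19.ok = true  [terminal]
36. n16.tag = false  [A.lab == false]
37. n16.env = 28  [A.off * -1 + 26]
38. n20.ok = false  [terminal]
39. n11.mk = false  [A.env > 28]
40. n4.tag = true  [B.mk == false]
41. n4.env = 18  [A.off + 14]
42. n21.ok = true  [terminal]
43. n1.depth = "pz"  ["pz"]
44. n0.live = true  [true]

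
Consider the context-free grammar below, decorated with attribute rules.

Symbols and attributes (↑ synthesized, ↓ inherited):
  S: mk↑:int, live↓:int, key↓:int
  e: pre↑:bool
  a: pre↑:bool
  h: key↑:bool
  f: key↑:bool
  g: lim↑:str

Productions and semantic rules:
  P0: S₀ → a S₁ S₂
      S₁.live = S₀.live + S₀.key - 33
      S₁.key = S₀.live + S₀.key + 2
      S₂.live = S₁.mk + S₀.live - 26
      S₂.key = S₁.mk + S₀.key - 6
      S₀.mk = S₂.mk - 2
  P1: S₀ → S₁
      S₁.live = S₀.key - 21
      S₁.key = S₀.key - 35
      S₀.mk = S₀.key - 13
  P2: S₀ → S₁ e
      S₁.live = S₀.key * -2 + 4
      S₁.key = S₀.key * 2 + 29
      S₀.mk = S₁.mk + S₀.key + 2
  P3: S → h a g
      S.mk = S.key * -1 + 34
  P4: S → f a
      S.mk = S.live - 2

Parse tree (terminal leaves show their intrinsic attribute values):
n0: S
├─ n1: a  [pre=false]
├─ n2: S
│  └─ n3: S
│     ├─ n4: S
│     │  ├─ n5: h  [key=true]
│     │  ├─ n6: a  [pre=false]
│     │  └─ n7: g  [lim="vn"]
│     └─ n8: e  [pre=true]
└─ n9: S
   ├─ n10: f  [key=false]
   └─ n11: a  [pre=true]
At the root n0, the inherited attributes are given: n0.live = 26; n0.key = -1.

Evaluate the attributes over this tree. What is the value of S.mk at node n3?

15

1. n0.live = 26  [given at root]
2. n0.key = -1  [given at root]
3. n1.pre = false  [terminal]
4. n2.live = -8  [S₀.live + S₀.key - 33]
5. n2.key = 27  [S₀.live + S₀.key + 2]
6. n3.live = 6  [S₀.key - 21]
7. n3.key = -8  [S₀.key - 35]
8. n4.live = 20  [S₀.key * -2 + 4]
9. n4.key = 13  [S₀.key * 2 + 29]
10. n5.key = true  [terminal]
11. n6.pre = false  [terminal]
12. n7.lim = "vn"  [terminal]
13. n4.mk = 21  [S.key * -1 + 34]
14. n8.pre = true  [terminal]
15. n3.mk = 15  [S₁.mk + S₀.key + 2]
16. n2.mk = 14  [S₀.key - 13]
17. n9.live = 14  [S₁.mk + S₀.live - 26]
18. n9.key = 7  [S₁.mk + S₀.key - 6]
19. n10.key = false  [terminal]
20. n11.pre = true  [terminal]
21. n9.mk = 12  [S.live - 2]
22. n0.mk = 10  [S₂.mk - 2]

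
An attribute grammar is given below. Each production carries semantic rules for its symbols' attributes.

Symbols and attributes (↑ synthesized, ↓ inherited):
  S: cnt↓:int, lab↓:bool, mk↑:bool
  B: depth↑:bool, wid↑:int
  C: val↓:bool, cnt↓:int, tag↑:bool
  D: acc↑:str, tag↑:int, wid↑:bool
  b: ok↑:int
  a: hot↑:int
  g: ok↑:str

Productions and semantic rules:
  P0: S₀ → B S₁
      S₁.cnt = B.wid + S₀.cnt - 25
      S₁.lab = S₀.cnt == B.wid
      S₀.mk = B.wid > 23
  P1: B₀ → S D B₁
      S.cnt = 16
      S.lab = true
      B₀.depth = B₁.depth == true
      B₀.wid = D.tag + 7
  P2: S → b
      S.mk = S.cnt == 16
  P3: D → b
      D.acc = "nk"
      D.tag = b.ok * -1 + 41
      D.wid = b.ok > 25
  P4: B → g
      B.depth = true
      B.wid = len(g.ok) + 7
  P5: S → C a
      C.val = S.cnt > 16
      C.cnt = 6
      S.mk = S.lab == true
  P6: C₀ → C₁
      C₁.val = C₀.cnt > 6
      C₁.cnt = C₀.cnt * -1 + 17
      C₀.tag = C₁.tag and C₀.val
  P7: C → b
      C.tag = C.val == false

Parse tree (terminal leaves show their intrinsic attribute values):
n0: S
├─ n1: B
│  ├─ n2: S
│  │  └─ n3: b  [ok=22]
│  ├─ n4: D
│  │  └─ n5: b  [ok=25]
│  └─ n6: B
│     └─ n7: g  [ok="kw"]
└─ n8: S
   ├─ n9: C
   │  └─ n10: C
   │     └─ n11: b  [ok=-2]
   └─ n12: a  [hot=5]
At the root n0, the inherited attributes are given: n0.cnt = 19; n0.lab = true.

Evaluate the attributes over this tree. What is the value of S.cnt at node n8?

17

1. n0.cnt = 19  [given at root]
2. n0.lab = true  [given at root]
3. n2.cnt = 16  [16]
4. n2.lab = true  [true]
5. n3.ok = 22  [terminal]
6. n2.mk = true  [S.cnt == 16]
7. n5.ok = 25  [terminal]
8. n4.acc = "nk"  ["nk"]
9. n4.tag = 16  [b.ok * -1 + 41]
10. n4.wid = false  [b.ok > 25]
11. n7.ok = "kw"  [terminal]
12. n6.depth = true  [true]
13. n6.wid = 9  [len(g.ok) + 7]
14. n1.depth = true  [B₁.depth == true]
15. n1.wid = 23  [D.tag + 7]
16. n8.cnt = 17  [B.wid + S₀.cnt - 25]
17. n8.lab = false  [S₀.cnt == B.wid]
18. n9.val = true  [S.cnt > 16]
19. n9.cnt = 6  [6]
20. n10.val = false  [C₀.cnt > 6]
21. n10.cnt = 11  [C₀.cnt * -1 + 17]
22. n11.ok = -2  [terminal]
23. n10.tag = true  [C.val == false]
24. n9.tag = true  [C₁.tag and C₀.val]
25. n12.hot = 5  [terminal]
26. n8.mk = false  [S.lab == true]
27. n0.mk = false  [B.wid > 23]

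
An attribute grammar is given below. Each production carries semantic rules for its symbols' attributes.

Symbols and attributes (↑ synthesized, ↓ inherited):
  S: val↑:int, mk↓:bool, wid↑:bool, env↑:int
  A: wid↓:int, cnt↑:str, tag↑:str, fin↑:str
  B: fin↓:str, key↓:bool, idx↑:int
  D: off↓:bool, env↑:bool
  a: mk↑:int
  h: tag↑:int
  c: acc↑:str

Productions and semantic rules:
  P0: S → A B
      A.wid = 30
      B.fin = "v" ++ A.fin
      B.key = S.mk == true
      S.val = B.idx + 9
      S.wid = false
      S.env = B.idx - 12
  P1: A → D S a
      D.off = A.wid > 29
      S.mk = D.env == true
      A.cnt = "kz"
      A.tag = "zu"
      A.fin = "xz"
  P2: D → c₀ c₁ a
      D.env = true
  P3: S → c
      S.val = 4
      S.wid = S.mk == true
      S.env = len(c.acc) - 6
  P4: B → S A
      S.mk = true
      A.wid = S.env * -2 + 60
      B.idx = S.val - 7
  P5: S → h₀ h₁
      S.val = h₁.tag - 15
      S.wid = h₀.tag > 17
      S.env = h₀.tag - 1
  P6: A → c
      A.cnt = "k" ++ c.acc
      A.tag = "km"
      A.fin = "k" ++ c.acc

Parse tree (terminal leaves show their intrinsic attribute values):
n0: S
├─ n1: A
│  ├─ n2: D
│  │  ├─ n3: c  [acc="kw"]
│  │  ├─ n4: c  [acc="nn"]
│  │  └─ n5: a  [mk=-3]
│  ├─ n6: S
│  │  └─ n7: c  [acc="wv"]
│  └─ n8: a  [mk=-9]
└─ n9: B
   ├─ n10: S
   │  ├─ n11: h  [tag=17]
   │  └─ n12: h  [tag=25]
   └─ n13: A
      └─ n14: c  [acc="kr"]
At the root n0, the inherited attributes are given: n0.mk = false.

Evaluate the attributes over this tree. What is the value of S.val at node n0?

1. n0.mk = false  [given at root]
2. n1.wid = 30  [30]
3. n2.off = true  [A.wid > 29]
4. n3.acc = "kw"  [terminal]
5. n4.acc = "nn"  [terminal]
6. n5.mk = -3  [terminal]
7. n2.env = true  [true]
8. n6.mk = true  [D.env == true]
9. n7.acc = "wv"  [terminal]
10. n6.val = 4  [4]
11. n6.wid = true  [S.mk == true]
12. n6.env = -4  [len(c.acc) - 6]
13. n8.mk = -9  [terminal]
14. n1.cnt = "kz"  ["kz"]
15. n1.tag = "zu"  ["zu"]
16. n1.fin = "xz"  ["xz"]
17. n9.fin = "vxz"  ["v" ++ A.fin]
18. n9.key = false  [S.mk == true]
19. n10.mk = true  [true]
20. n11.tag = 17  [terminal]
21. n12.tag = 25  [terminal]
22. n10.val = 10  [h₁.tag - 15]
23. n10.wid = false  [h₀.tag > 17]
24. n10.env = 16  [h₀.tag - 1]
25. n13.wid = 28  [S.env * -2 + 60]
26. n14.acc = "kr"  [terminal]
27. n13.cnt = "kkr"  ["k" ++ c.acc]
28. n13.tag = "km"  ["km"]
29. n13.fin = "kkr"  ["k" ++ c.acc]
30. n9.idx = 3  [S.val - 7]
31. n0.val = 12  [B.idx + 9]
32. n0.wid = false  [false]
33. n0.env = -9  [B.idx - 12]

12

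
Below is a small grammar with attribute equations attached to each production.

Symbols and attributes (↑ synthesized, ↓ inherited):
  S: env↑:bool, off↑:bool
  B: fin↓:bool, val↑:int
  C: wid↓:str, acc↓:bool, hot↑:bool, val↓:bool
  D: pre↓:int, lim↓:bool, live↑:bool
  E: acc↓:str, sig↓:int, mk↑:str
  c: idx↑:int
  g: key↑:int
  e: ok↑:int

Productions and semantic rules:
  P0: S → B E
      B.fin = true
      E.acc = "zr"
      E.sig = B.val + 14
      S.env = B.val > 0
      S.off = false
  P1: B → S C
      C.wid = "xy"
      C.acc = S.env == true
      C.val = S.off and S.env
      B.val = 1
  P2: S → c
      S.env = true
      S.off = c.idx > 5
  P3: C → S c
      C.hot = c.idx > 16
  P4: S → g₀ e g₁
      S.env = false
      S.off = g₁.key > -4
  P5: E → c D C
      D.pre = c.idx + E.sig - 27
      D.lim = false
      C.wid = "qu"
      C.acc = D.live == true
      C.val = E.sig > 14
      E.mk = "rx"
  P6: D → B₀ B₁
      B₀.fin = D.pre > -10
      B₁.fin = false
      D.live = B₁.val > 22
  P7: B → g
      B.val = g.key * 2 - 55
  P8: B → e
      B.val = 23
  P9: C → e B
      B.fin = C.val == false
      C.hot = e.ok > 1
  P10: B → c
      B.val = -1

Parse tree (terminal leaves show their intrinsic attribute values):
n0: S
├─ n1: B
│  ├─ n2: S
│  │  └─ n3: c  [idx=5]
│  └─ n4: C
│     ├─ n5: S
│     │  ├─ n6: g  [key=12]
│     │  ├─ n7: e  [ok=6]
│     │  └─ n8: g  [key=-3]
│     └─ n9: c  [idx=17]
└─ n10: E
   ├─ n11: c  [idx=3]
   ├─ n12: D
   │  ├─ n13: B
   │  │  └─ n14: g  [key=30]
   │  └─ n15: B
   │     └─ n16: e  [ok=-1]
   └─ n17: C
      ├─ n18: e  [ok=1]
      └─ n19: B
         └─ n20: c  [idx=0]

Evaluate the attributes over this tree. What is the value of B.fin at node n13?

true

1. n1.fin = true  [true]
2. n3.idx = 5  [terminal]
3. n2.env = true  [true]
4. n2.off = false  [c.idx > 5]
5. n4.wid = "xy"  ["xy"]
6. n4.acc = true  [S.env == true]
7. n4.val = false  [S.off and S.env]
8. n6.key = 12  [terminal]
9. n7.ok = 6  [terminal]
10. n8.key = -3  [terminal]
11. n5.env = false  [false]
12. n5.off = true  [g₁.key > -4]
13. n9.idx = 17  [terminal]
14. n4.hot = true  [c.idx > 16]
15. n1.val = 1  [1]
16. n10.acc = "zr"  ["zr"]
17. n10.sig = 15  [B.val + 14]
18. n11.idx = 3  [terminal]
19. n12.pre = -9  [c.idx + E.sig - 27]
20. n12.lim = false  [false]
21. n13.fin = true  [D.pre > -10]
22. n14.key = 30  [terminal]
23. n13.val = 5  [g.key * 2 - 55]
24. n15.fin = false  [false]
25. n16.ok = -1  [terminal]
26. n15.val = 23  [23]
27. n12.live = true  [B₁.val > 22]
28. n17.wid = "qu"  ["qu"]
29. n17.acc = true  [D.live == true]
30. n17.val = true  [E.sig > 14]
31. n18.ok = 1  [terminal]
32. n19.fin = false  [C.val == false]
33. n20.idx = 0  [terminal]
34. n19.val = -1  [-1]
35. n17.hot = false  [e.ok > 1]
36. n10.mk = "rx"  ["rx"]
37. n0.env = true  [B.val > 0]
38. n0.off = false  [false]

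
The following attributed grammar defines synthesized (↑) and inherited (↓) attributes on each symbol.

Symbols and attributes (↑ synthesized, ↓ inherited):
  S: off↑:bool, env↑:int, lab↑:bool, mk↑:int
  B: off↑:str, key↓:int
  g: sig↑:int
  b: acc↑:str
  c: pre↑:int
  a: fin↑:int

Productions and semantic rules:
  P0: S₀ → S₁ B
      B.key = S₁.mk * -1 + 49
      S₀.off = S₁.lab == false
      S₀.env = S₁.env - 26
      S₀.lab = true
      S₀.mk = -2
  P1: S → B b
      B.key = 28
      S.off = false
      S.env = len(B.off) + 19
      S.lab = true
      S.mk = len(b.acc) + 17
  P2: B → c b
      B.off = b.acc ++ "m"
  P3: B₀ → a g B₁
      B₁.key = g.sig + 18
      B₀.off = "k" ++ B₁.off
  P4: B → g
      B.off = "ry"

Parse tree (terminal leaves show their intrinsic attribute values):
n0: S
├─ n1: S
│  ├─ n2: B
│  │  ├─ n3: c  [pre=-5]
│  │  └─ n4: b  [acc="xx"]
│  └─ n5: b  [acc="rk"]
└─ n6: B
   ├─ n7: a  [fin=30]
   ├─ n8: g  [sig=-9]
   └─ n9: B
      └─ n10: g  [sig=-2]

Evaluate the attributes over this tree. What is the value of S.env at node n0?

-4

1. n2.key = 28  [28]
2. n3.pre = -5  [terminal]
3. n4.acc = "xx"  [terminal]
4. n2.off = "xxm"  [b.acc ++ "m"]
5. n5.acc = "rk"  [terminal]
6. n1.off = false  [false]
7. n1.env = 22  [len(B.off) + 19]
8. n1.lab = true  [true]
9. n1.mk = 19  [len(b.acc) + 17]
10. n6.key = 30  [S₁.mk * -1 + 49]
11. n7.fin = 30  [terminal]
12. n8.sig = -9  [terminal]
13. n9.key = 9  [g.sig + 18]
14. n10.sig = -2  [terminal]
15. n9.off = "ry"  ["ry"]
16. n6.off = "kry"  ["k" ++ B₁.off]
17. n0.off = false  [S₁.lab == false]
18. n0.env = -4  [S₁.env - 26]
19. n0.lab = true  [true]
20. n0.mk = -2  [-2]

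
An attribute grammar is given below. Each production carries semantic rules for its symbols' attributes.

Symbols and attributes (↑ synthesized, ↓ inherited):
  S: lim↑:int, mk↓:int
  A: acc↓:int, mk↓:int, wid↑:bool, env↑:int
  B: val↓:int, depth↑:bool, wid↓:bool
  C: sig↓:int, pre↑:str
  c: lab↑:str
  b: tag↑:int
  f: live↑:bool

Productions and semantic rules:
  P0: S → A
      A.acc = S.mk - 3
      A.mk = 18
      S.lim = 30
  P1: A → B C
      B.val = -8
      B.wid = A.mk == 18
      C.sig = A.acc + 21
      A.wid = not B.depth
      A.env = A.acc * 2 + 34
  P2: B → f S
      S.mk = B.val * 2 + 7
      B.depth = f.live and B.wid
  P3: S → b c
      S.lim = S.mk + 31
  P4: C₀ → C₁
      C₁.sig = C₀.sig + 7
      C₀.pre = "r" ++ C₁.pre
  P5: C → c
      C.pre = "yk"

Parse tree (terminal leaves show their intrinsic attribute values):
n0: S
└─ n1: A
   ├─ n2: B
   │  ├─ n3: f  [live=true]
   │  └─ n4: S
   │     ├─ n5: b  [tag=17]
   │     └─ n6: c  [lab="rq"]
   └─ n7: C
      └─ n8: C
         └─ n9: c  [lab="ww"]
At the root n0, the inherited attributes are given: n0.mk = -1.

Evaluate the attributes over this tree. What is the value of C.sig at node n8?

1. n0.mk = -1  [given at root]
2. n1.acc = -4  [S.mk - 3]
3. n1.mk = 18  [18]
4. n2.val = -8  [-8]
5. n2.wid = true  [A.mk == 18]
6. n3.live = true  [terminal]
7. n4.mk = -9  [B.val * 2 + 7]
8. n5.tag = 17  [terminal]
9. n6.lab = "rq"  [terminal]
10. n4.lim = 22  [S.mk + 31]
11. n2.depth = true  [f.live and B.wid]
12. n7.sig = 17  [A.acc + 21]
13. n8.sig = 24  [C₀.sig + 7]
14. n9.lab = "ww"  [terminal]
15. n8.pre = "yk"  ["yk"]
16. n7.pre = "ryk"  ["r" ++ C₁.pre]
17. n1.wid = false  [not B.depth]
18. n1.env = 26  [A.acc * 2 + 34]
19. n0.lim = 30  [30]

24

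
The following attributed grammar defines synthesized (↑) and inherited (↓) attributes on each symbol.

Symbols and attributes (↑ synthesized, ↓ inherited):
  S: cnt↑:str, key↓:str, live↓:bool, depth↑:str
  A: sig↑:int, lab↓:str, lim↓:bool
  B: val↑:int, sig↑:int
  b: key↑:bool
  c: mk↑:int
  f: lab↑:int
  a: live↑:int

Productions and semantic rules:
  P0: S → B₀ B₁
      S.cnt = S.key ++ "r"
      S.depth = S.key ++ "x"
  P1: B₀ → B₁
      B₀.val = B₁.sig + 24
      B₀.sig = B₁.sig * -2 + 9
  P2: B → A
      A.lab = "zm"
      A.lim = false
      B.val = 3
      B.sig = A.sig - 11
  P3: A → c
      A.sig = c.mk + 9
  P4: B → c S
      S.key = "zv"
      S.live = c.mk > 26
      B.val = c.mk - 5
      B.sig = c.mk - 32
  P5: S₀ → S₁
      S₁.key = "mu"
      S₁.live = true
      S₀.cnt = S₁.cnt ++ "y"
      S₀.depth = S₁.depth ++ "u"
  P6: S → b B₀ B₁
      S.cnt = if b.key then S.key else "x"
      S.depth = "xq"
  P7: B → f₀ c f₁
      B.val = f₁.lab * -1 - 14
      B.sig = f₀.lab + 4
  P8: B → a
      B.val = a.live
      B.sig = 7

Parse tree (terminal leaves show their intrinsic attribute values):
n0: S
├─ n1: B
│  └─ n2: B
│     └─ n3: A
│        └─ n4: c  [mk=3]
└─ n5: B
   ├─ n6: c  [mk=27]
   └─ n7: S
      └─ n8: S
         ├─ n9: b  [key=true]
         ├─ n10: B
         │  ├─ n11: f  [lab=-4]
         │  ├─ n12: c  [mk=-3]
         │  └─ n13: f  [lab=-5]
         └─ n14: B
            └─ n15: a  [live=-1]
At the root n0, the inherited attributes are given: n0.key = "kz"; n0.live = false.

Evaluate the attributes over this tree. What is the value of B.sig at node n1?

1. n0.key = "kz"  [given at root]
2. n0.live = false  [given at root]
3. n3.lab = "zm"  ["zm"]
4. n3.lim = false  [false]
5. n4.mk = 3  [terminal]
6. n3.sig = 12  [c.mk + 9]
7. n2.val = 3  [3]
8. n2.sig = 1  [A.sig - 11]
9. n1.val = 25  [B₁.sig + 24]
10. n1.sig = 7  [B₁.sig * -2 + 9]
11. n6.mk = 27  [terminal]
12. n7.key = "zv"  ["zv"]
13. n7.live = true  [c.mk > 26]
14. n8.key = "mu"  ["mu"]
15. n8.live = true  [true]
16. n9.key = true  [terminal]
17. n11.lab = -4  [terminal]
18. n12.mk = -3  [terminal]
19. n13.lab = -5  [terminal]
20. n10.val = -9  [f₁.lab * -1 - 14]
21. n10.sig = 0  [f₀.lab + 4]
22. n15.live = -1  [terminal]
23. n14.val = -1  [a.live]
24. n14.sig = 7  [7]
25. n8.cnt = "mu"  [if b.key then S.key else "x"]
26. n8.depth = "xq"  ["xq"]
27. n7.cnt = "muy"  [S₁.cnt ++ "y"]
28. n7.depth = "xqu"  [S₁.depth ++ "u"]
29. n5.val = 22  [c.mk - 5]
30. n5.sig = -5  [c.mk - 32]
31. n0.cnt = "kzr"  [S.key ++ "r"]
32. n0.depth = "kzx"  [S.key ++ "x"]

7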